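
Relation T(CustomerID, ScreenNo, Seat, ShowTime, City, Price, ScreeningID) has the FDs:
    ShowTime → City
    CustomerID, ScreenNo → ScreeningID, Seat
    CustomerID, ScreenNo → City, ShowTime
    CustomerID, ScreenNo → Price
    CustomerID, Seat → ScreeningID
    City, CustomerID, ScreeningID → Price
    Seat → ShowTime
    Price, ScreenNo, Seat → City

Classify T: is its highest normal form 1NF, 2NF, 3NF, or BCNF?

Candidate key: {CustomerID, ScreenNo}. Prime attributes: {CustomerID, ScreenNo}.
ShowTime → City breaks BCNF: {ShowTime}⁺ = {City, ShowTime}, so {ShowTime} is not a superkey.
Because {City} is non-prime and the left side of ShowTime → City is not a superkey, the relation is not in 3NF.
No non-prime attribute depends on a proper subset of any candidate key, so 2NF holds.

2NF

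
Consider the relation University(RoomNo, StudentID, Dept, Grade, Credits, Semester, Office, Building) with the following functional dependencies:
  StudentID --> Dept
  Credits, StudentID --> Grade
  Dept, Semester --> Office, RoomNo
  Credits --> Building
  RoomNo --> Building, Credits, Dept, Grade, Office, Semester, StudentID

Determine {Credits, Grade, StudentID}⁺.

Start with {Credits, Grade, StudentID}.
StudentID --> Dept applies; add {Dept} → now {Credits, Dept, Grade, StudentID}.
Credits --> Building applies; add {Building} → now {Building, Credits, Dept, Grade, StudentID}.
No further FD applies.

{Building, Credits, Dept, Grade, StudentID}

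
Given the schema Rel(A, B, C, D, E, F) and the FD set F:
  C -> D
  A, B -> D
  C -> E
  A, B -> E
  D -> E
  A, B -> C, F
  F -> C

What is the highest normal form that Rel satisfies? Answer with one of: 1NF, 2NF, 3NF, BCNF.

2NF

Candidate key: {A, B}. Prime attributes: {A, B}.
C -> D: {C}⁺ = {C, D, E}, which is not all of the attributes, so the left side is not a superkey — BCNF is violated.
C -> D determines the non-prime attribute {D} from a non-superkey — 3NF is violated.
No proper subset of a key has a non-prime attribute in its closure, so there is no partial dependency; 2NF holds.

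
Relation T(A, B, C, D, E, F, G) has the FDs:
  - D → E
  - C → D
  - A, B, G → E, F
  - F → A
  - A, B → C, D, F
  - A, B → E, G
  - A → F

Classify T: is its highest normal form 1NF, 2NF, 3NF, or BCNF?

2NF

Candidate keys: {A, B}, {B, F}. Prime attributes: {A, B, F}.
For D → E we have {D}⁺ = {D, E}; {D} is not a superkey, so BCNF fails.
D → E determines the non-prime attribute {E} from a non-superkey — 3NF is violated.
Checking every proper subset of each key, none determines a non-prime attribute — 2NF is satisfied.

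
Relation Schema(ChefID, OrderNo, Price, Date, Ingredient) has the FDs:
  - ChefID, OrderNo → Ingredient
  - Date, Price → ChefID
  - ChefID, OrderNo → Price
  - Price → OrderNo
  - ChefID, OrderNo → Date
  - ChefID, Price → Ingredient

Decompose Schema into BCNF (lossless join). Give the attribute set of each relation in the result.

{ChefID, Date, Ingredient, Price}; {OrderNo, Price}

Candidate keys of the original relation: {ChefID, OrderNo}, {ChefID, Price}, {Date, Price}.
{ChefID, Date, Ingredient, OrderNo, Price}: {Price} determines {OrderNo, Price} here but is not a superkey — split on Price → OrderNo, giving {OrderNo, Price} and {ChefID, Date, Ingredient, Price}.
{OrderNo, Price} has no BCNF violation.
{ChefID, Date, Ingredient, Price} has no BCNF violation.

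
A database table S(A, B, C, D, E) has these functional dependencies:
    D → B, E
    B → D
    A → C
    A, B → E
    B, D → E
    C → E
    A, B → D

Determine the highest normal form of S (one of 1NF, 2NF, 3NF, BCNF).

1NF

Candidate keys: {A, B}, {A, D}. Prime attributes: {A, B, D}.
For D → B, E we have {D}⁺ = {B, D, E}; {D} is not a superkey, so BCNF fails.
D → B, E determines the non-prime attribute {E} from a non-superkey — 3NF is violated.
{A} is a proper subset of the key {A, B}, and {A}⁺ contains the non-prime attributes {C, E} — a partial dependency, so 2NF is violated.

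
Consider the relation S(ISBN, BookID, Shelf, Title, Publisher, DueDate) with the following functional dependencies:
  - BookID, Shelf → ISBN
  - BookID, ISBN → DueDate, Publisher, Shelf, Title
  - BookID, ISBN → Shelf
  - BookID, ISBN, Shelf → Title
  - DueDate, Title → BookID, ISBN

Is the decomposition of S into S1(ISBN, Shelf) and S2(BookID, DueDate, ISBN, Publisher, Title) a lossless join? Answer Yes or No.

No

The shared attributes are {ISBN} and {ISBN}⁺ = {ISBN}.
S1 ⊄ {ISBN} and S2 ⊄ {ISBN}, so the split is lossy.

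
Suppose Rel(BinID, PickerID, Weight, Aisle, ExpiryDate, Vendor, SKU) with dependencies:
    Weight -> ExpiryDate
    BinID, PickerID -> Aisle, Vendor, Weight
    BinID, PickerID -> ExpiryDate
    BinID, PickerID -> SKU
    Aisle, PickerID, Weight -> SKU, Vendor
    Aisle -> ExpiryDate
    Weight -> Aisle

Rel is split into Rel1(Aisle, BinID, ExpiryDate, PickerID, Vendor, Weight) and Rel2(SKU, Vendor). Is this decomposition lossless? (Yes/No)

Rel1 ∩ Rel2 = {Vendor}; its closure under F is {Vendor}.
The closure covers neither Rel1 nor Rel2 entirely; the join is not lossless.

No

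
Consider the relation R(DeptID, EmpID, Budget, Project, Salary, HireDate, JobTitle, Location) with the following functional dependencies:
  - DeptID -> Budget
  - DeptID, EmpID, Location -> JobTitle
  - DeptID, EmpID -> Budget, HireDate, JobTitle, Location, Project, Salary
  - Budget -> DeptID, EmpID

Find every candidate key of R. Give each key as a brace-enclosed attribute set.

{Budget}, {DeptID}

{Budget} is a candidate key since {Budget}⁺ = {Budget, DeptID, EmpID, HireDate, JobTitle, Location, Project, Salary} covers every attribute.
{DeptID} is a candidate key since {DeptID}⁺ = {Budget, DeptID, EmpID, HireDate, JobTitle, Location, Project, Salary} covers every attribute.
Any other superkey properly contains one of these, so there are no further candidate keys.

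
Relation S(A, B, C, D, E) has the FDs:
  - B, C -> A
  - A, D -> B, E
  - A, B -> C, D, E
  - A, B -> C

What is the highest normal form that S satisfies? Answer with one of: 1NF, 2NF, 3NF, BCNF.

Candidate keys: {A, B}, {A, D}, {B, C}. Prime attributes: {A, B, C, D}.
Each dependency's left side is a superkey — BCNF holds.

BCNF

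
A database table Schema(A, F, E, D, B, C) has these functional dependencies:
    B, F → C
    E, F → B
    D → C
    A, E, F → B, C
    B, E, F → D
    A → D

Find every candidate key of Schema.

{A, E, F} never appear on the right of any FD, so every key must include all of them.
Closure of {A, E, F} is {A, B, C, D, E, F}, the whole schema; {A, E, F} is a candidate key.
No smaller or unrelated set reaches every attribute, so there are no other keys.

{A, E, F}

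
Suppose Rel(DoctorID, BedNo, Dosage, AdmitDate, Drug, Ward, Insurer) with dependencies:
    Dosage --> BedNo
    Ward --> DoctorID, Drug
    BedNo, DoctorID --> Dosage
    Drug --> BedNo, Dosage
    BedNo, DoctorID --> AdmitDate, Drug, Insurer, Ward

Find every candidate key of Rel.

{Ward}⁺ = {AdmitDate, BedNo, DoctorID, Dosage, Drug, Insurer, Ward} — all of the relation — so {Ward} is a candidate key.
{BedNo, DoctorID}⁺ = {AdmitDate, BedNo, DoctorID, Dosage, Drug, Insurer, Ward} — all of the relation — so {BedNo, DoctorID} is a candidate key.
{DoctorID, Dosage}⁺ = {AdmitDate, BedNo, DoctorID, Dosage, Drug, Insurer, Ward} — all of the relation — so {DoctorID, Dosage} is a candidate key.
{DoctorID, Drug}⁺ = {AdmitDate, BedNo, DoctorID, Dosage, Drug, Insurer, Ward} — all of the relation — so {DoctorID, Drug} is a candidate key.
No proper subset of any of these is a key, and no other minimal superkey exists.

{BedNo, DoctorID}, {DoctorID, Dosage}, {DoctorID, Drug}, {Ward}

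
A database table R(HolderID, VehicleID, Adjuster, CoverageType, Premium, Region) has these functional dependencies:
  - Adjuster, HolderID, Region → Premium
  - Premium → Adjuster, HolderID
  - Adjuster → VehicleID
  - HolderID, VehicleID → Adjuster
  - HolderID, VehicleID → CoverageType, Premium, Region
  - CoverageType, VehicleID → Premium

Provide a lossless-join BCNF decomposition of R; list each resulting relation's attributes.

Candidate keys of the original relation: {Adjuster, CoverageType}, {Adjuster, HolderID}, {CoverageType, VehicleID}, {HolderID, VehicleID}, {Premium}.
{Adjuster, CoverageType, HolderID, Premium, Region, VehicleID}: {Adjuster} determines {Adjuster, VehicleID} here but is not a superkey — split on Adjuster → VehicleID, giving {Adjuster, VehicleID} and {Adjuster, CoverageType, HolderID, Premium, Region}.
{Adjuster, VehicleID} is in BCNF.
{Adjuster, CoverageType, HolderID, Premium, Region} is in BCNF.

{Adjuster, CoverageType, HolderID, Premium, Region}; {Adjuster, VehicleID}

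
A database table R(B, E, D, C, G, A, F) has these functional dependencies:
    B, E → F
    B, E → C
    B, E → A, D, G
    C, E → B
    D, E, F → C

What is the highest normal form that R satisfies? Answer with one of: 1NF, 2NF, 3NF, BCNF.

Candidate keys: {B, E}, {C, E}, {D, E, F}. Prime attributes: {B, C, D, E, F}.
Every FD has a superkey on the left, so the relation is in BCNF.

BCNF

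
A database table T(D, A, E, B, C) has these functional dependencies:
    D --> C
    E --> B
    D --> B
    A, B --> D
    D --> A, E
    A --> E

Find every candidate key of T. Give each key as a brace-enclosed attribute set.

{A} is a candidate key since {A}⁺ = {A, B, C, D, E} covers every attribute.
{D} is a candidate key since {D}⁺ = {A, B, C, D, E} covers every attribute.
Any other superkey properly contains one of these, so there are no further candidate keys.

{A}, {D}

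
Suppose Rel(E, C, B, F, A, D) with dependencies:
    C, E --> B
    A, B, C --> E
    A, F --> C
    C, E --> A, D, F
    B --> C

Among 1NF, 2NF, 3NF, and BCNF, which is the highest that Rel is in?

Candidate keys: {A, B}, {A, E, F}, {B, E}, {C, E}. Prime attributes: {A, B, C, E, F}.
A, F --> C: {A, F}⁺ = {A, C, F}, which is not all of the attributes, so the left side is not a superkey — BCNF is violated.
Its right-hand attributes {C} are all prime, as are those of every other non-superkey FD — the relation is in 3NF.

3NF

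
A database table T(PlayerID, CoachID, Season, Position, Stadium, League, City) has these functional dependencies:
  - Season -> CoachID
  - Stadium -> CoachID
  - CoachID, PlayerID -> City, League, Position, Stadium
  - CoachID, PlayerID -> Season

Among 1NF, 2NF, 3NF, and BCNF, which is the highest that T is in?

3NF

Candidate keys: {CoachID, PlayerID}, {PlayerID, Season}, {PlayerID, Stadium}. Prime attributes: {CoachID, PlayerID, Season, Stadium}.
Season -> CoachID breaks BCNF: {Season}⁺ = {CoachID, Season}, so {Season} is not a superkey.
But every attribute on its right side ({CoachID}) is prime, and the same holds for every other non-superkey FD, so 3NF still holds.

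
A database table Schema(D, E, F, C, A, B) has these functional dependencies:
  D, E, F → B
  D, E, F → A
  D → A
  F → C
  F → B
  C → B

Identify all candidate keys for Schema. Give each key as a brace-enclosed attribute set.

{D, E, F}

No FD produces {D, E, F}, so they must be in every candidate key.
{D, E, F}⁺ = {A, B, C, D, E, F} — all of the relation — so {D, E, F} is a candidate key.
No smaller or unrelated set reaches every attribute, so there are no other keys.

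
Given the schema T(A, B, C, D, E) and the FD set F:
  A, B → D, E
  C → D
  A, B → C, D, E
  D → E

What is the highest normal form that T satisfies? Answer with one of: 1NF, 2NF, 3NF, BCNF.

2NF

Candidate key: {A, B}. Prime attributes: {A, B}.
C → D breaks BCNF: {C}⁺ = {C, D, E}, so {C} is not a superkey.
C → D has non-prime {D} on the right and a non-superkey on the left, so 3NF fails.
Checking every proper subset of each key, none determines a non-prime attribute — 2NF is satisfied.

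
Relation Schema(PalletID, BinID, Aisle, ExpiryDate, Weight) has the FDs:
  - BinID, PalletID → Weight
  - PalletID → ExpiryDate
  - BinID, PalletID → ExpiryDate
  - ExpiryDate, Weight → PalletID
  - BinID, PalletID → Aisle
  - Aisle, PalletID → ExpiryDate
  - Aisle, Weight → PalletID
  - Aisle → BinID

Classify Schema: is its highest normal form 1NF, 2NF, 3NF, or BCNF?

Candidate keys: {Aisle, PalletID}, {Aisle, Weight}, {BinID, ExpiryDate, Weight}, {BinID, PalletID}. Prime attributes: {Aisle, BinID, ExpiryDate, PalletID, Weight}.
PalletID → ExpiryDate: {PalletID}⁺ = {ExpiryDate, PalletID}, which is not all of the attributes, so the left side is not a superkey — BCNF is violated.
Since {ExpiryDate} ⊆ prime attributes and every other non-superkey FD also has a prime right side, the schema is in 3NF.

3NF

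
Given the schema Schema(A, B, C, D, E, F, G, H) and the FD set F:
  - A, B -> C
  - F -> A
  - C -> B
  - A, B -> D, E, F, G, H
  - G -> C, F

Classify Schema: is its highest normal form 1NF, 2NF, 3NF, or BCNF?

3NF

Candidate keys: {A, B}, {A, C}, {B, F}, {C, F}, {G}. Prime attributes: {A, B, C, F, G}.
F -> A breaks BCNF: {F}⁺ = {A, F}, so {F} is not a superkey.
Its right-hand attributes {A} are all prime, as are those of every other non-superkey FD — the relation is in 3NF.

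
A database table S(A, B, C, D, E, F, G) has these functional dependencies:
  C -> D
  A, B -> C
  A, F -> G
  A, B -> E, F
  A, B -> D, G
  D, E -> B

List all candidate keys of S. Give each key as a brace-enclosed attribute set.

No FD produces {A}, so it must be in every candidate key.
{A, B}⁺ = {A, B, C, D, E, F, G} — all of the relation — so {A, B} is a candidate key.
{A, C, E}⁺ = {A, B, C, D, E, F, G} — all of the relation — so {A, C, E} is a candidate key.
{A, D, E}⁺ = {A, B, C, D, E, F, G} — all of the relation — so {A, D, E} is a candidate key.
Any other superkey properly contains one of these, so there are no further candidate keys.

{A, B}, {A, C, E}, {A, D, E}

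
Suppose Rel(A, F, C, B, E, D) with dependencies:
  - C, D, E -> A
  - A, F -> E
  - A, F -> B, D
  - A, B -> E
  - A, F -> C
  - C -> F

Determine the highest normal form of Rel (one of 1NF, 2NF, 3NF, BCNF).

3NF

Candidate keys: {A, C}, {A, F}, {C, D, E}. Prime attributes: {A, C, D, E, F}.
A, B -> E: {A, B}⁺ = {A, B, E}, which is not all of the attributes, so the left side is not a superkey — BCNF is violated.
But every attribute on its right side ({E}) is prime, and the same holds for every other non-superkey FD, so 3NF still holds.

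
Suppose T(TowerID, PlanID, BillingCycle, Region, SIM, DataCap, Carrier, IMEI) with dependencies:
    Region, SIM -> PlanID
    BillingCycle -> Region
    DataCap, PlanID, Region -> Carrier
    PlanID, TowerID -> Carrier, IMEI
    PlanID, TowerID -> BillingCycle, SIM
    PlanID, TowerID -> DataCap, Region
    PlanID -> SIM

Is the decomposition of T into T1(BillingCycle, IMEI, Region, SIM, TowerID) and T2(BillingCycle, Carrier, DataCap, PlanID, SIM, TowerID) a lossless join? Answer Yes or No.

T1 ∩ T2 = {BillingCycle, SIM, TowerID}; its closure under F is {BillingCycle, Carrier, DataCap, IMEI, PlanID, Region, SIM, TowerID}.
T1 is contained in that closure, so T1 ∩ T2 -> T1 holds and the join is lossless.

Yes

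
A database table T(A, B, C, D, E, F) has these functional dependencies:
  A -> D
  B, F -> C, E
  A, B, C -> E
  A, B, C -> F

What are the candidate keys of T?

No FD produces {A, B}, so they must be in every candidate key.
{A, B, C}⁺ = {A, B, C, D, E, F}, which is every attribute, so {A, B, C} is a candidate key.
{A, B, F}⁺ = {A, B, C, D, E, F}, which is every attribute, so {A, B, F} is a candidate key.
Any other superkey properly contains one of these, so there are no further candidate keys.

{A, B, C}, {A, B, F}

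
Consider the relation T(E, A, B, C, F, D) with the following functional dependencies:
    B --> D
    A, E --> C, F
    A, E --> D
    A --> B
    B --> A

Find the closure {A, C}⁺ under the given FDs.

{A, B, C, D}

Start with {A, C}.
A --> B applies; add {B} → now {A, B, C}.
B --> D applies; add {D} → now {A, B, C, D}.
No further FD applies.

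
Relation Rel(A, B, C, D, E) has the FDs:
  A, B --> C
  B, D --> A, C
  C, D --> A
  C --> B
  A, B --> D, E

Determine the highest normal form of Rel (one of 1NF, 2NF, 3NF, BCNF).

Candidate keys: {A, B}, {A, C}, {B, D}, {C, D}. Prime attributes: {A, B, C, D}.
C --> B breaks BCNF: {C}⁺ = {B, C}, so {C} is not a superkey.
But every attribute on its right side ({B}) is prime, and the same holds for every other non-superkey FD, so 3NF still holds.

3NF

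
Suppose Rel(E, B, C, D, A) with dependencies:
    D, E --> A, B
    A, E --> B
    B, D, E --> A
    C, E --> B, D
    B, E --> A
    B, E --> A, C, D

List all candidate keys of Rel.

{E} never appears on the right of any FD, so every key must include it.
Closure of {A, E} is {A, B, C, D, E}, the whole schema; {A, E} is a candidate key.
Closure of {B, E} is {A, B, C, D, E}, the whole schema; {B, E} is a candidate key.
Closure of {C, E} is {A, B, C, D, E}, the whole schema; {C, E} is a candidate key.
Closure of {D, E} is {A, B, C, D, E}, the whole schema; {D, E} is a candidate key.
Any other superkey properly contains one of these, so there are no further candidate keys.

{A, E}, {B, E}, {C, E}, {D, E}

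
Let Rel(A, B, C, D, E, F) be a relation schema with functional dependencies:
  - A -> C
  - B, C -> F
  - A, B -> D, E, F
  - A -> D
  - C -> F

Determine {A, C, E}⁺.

{A, C, D, E, F}

Start with {A, C, E}.
A -> D applies; add {D} → now {A, C, D, E}.
C -> F applies; add {F} → now {A, C, D, E, F}.
No further FD applies.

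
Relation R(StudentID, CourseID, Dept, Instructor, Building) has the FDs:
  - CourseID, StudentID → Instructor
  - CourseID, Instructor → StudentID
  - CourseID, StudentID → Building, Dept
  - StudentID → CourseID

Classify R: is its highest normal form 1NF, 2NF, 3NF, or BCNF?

Candidate keys: {CourseID, Instructor}, {StudentID}. Prime attributes: {CourseID, Instructor, StudentID}.
Every FD has a superkey on the left, so the relation is in BCNF.

BCNF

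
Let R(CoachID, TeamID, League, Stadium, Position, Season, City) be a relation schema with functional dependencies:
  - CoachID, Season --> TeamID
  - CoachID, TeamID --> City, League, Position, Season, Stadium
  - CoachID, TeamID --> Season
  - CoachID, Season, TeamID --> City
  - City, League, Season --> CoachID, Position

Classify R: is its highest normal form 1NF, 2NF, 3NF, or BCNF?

Candidate keys: {City, League, Season}, {CoachID, Season}, {CoachID, TeamID}. Prime attributes: {City, CoachID, League, Season, TeamID}.
Each dependency's left side is a superkey — BCNF holds.

BCNF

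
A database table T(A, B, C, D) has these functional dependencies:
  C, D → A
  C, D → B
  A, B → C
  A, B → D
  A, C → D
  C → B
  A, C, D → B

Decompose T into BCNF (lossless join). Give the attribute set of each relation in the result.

{A, C, D}; {B, C}

Candidate keys of the original relation: {A, B}, {A, C}, {C, D}.
Within {A, B, C, D}: {C}⁺ ∩ {A, B, C, D} = {B, C}, not the whole set, so C → B violates BCNF; decompose into {B, C} and {A, C, D}.
{B, C}: every determinant is a superkey — BCNF.
{A, C, D}: every determinant is a superkey — BCNF.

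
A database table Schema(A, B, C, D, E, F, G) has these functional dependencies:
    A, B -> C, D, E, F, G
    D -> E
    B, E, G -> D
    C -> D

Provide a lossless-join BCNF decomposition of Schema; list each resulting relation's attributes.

{A, B, C, F, G}; {C, D}; {D, E}

Candidate key of the original relation: {A, B}.
Within {A, B, C, D, E, F, G}: {D}⁺ ∩ {A, B, C, D, E, F, G} = {D, E}, not the whole set, so D -> E violates BCNF; decompose into {D, E} and {A, B, C, D, F, G}.
{D, E} is in BCNF.
Within {A, B, C, D, F, G}: {C}⁺ ∩ {A, B, C, D, F, G} = {C, D}, not the whole set, so C -> D violates BCNF; decompose into {C, D} and {A, B, C, F, G}.
{C, D} is in BCNF.
{A, B, C, F, G} is in BCNF.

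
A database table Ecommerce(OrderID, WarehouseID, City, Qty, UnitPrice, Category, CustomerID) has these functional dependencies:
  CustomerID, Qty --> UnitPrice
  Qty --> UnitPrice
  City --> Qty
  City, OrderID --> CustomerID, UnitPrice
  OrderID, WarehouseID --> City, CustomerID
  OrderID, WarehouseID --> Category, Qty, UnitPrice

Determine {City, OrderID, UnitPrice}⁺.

{City, CustomerID, OrderID, Qty, UnitPrice}

Start with {City, OrderID, UnitPrice}.
City --> Qty applies; add {Qty} → now {City, OrderID, Qty, UnitPrice}.
City, OrderID --> CustomerID, UnitPrice applies; add {CustomerID} → now {City, CustomerID, OrderID, Qty, UnitPrice}.
No further FD applies.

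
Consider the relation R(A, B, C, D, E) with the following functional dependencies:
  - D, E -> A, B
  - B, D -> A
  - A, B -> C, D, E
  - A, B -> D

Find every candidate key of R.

{A, B}, {B, D}, {D, E}

Closure of {A, B} is {A, B, C, D, E}, the whole schema; {A, B} is a candidate key.
Closure of {B, D} is {A, B, C, D, E}, the whole schema; {B, D} is a candidate key.
Closure of {D, E} is {A, B, C, D, E}, the whole schema; {D, E} is a candidate key.
No proper subset of any of these is a key, and no other minimal superkey exists.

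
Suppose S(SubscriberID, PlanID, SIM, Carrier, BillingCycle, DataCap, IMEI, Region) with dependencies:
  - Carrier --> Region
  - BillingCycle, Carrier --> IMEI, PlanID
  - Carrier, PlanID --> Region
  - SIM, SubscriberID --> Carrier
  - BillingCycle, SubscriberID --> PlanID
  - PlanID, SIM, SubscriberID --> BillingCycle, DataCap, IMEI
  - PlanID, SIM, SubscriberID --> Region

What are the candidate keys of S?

Attributes never on any right-hand side: {SIM, SubscriberID} — every candidate key must contain all of them.
{BillingCycle, SIM, SubscriberID}⁺ = {BillingCycle, Carrier, DataCap, IMEI, PlanID, Region, SIM, SubscriberID}, which is every attribute, so {BillingCycle, SIM, SubscriberID} is a candidate key.
{PlanID, SIM, SubscriberID}⁺ = {BillingCycle, Carrier, DataCap, IMEI, PlanID, Region, SIM, SubscriberID}, which is every attribute, so {PlanID, SIM, SubscriberID} is a candidate key.
These are minimal and exhaustive — every other superkey contains one of them.

{BillingCycle, SIM, SubscriberID}, {PlanID, SIM, SubscriberID}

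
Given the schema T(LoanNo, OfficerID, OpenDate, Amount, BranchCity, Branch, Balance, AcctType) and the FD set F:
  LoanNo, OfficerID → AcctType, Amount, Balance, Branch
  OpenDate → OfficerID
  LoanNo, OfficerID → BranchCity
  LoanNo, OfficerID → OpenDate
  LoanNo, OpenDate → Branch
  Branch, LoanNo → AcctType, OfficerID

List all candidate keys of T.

{Branch, LoanNo}, {LoanNo, OfficerID}, {LoanNo, OpenDate}

No FD produces {LoanNo}, so it must be in every candidate key.
{Branch, LoanNo}⁺ = {AcctType, Amount, Balance, Branch, BranchCity, LoanNo, OfficerID, OpenDate} — all of the relation — so {Branch, LoanNo} is a candidate key.
{LoanNo, OfficerID}⁺ = {AcctType, Amount, Balance, Branch, BranchCity, LoanNo, OfficerID, OpenDate} — all of the relation — so {LoanNo, OfficerID} is a candidate key.
{LoanNo, OpenDate}⁺ = {AcctType, Amount, Balance, Branch, BranchCity, LoanNo, OfficerID, OpenDate} — all of the relation — so {LoanNo, OpenDate} is a candidate key.
These are minimal and exhaustive — every other superkey contains one of them.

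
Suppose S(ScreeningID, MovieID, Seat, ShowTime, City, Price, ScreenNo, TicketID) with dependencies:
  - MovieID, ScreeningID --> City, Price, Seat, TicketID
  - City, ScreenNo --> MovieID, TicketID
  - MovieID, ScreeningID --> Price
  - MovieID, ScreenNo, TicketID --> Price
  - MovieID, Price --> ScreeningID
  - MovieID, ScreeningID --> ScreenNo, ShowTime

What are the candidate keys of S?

{City, ScreenNo}⁺ = {City, MovieID, Price, ScreenNo, ScreeningID, Seat, ShowTime, TicketID}, which is every attribute, so {City, ScreenNo} is a candidate key.
{MovieID, Price}⁺ = {City, MovieID, Price, ScreenNo, ScreeningID, Seat, ShowTime, TicketID}, which is every attribute, so {MovieID, Price} is a candidate key.
{MovieID, ScreeningID}⁺ = {City, MovieID, Price, ScreenNo, ScreeningID, Seat, ShowTime, TicketID}, which is every attribute, so {MovieID, ScreeningID} is a candidate key.
{MovieID, ScreenNo, TicketID}⁺ = {City, MovieID, Price, ScreenNo, ScreeningID, Seat, ShowTime, TicketID}, which is every attribute, so {MovieID, ScreenNo, TicketID} is a candidate key.
No proper subset of any of these is a key, and no other minimal superkey exists.

{City, ScreenNo}, {MovieID, Price}, {MovieID, ScreenNo, TicketID}, {MovieID, ScreeningID}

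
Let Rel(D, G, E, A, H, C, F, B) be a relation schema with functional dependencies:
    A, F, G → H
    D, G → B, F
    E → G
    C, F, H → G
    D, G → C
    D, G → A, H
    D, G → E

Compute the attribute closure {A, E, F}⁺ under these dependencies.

{A, E, F, G, H}

Start with {A, E, F}.
E → G applies; add {G} → now {A, E, F, G}.
A, F, G → H applies; add {H} → now {A, E, F, G, H}.
No further FD applies.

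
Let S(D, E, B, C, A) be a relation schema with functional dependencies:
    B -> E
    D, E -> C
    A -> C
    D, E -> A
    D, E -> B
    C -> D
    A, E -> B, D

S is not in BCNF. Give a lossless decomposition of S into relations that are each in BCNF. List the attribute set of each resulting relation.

Candidate keys of the original relation: {A, B}, {A, E}, {B, C}, {B, D}, {C, E}, {D, E}.
Within {A, B, C, D, E}: {B}⁺ ∩ {A, B, C, D, E} = {B, E}, not the whole set, so B -> E violates BCNF; decompose into {B, E} and {A, B, C, D}.
{B, E}: every determinant is a superkey — BCNF.
Within {A, B, C, D}: {A}⁺ ∩ {A, B, C, D} = {A, C, D}, not the whole set, so A -> C, D violates BCNF; decompose into {A, C, D} and {A, B}.
Within {A, C, D}: {C}⁺ ∩ {A, C, D} = {C, D}, not the whole set, so C -> D violates BCNF; decompose into {C, D} and {A, C}.
{C, D}: every determinant is a superkey — BCNF.
{A, C}: every determinant is a superkey — BCNF.
{A, B}: every determinant is a superkey — BCNF.

{A, B}; {A, C}; {B, E}; {C, D}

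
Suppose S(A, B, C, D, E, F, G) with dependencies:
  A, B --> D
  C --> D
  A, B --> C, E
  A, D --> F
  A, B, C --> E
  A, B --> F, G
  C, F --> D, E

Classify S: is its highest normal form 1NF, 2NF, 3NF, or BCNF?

Candidate key: {A, B}. Prime attributes: {A, B}.
For C --> D we have {C}⁺ = {C, D}; {C} is not a superkey, so BCNF fails.
C --> D determines the non-prime attribute {D} from a non-superkey — 3NF is violated.
No proper subset of a key has a non-prime attribute in its closure, so there is no partial dependency; 2NF holds.

2NF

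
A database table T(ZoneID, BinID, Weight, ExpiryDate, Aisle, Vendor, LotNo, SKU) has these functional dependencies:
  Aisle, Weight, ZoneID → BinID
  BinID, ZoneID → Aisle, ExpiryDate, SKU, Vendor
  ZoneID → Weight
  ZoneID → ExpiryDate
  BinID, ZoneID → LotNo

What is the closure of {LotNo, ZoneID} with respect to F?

Start with {LotNo, ZoneID}.
ZoneID → Weight applies; add {Weight} → now {LotNo, Weight, ZoneID}.
ZoneID → ExpiryDate applies; add {ExpiryDate} → now {ExpiryDate, LotNo, Weight, ZoneID}.
No further FD applies.

{ExpiryDate, LotNo, Weight, ZoneID}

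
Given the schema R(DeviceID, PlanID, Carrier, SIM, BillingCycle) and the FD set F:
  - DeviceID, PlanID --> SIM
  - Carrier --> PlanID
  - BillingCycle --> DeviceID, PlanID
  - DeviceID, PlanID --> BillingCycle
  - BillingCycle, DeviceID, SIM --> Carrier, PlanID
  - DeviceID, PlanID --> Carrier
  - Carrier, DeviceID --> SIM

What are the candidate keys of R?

{BillingCycle}, {Carrier, DeviceID}, {DeviceID, PlanID}

{BillingCycle}⁺ = {BillingCycle, Carrier, DeviceID, PlanID, SIM} — all of the relation — so {BillingCycle} is a candidate key.
{Carrier, DeviceID}⁺ = {BillingCycle, Carrier, DeviceID, PlanID, SIM} — all of the relation — so {Carrier, DeviceID} is a candidate key.
{DeviceID, PlanID}⁺ = {BillingCycle, Carrier, DeviceID, PlanID, SIM} — all of the relation — so {DeviceID, PlanID} is a candidate key.
These are minimal and exhaustive — every other superkey contains one of them.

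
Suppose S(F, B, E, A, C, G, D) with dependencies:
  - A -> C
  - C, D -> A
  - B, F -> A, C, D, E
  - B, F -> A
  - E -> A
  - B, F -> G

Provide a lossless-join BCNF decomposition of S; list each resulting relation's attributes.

Candidate key of the original relation: {B, F}.
Within {A, B, C, D, E, F, G}: {A}⁺ ∩ {A, B, C, D, E, F, G} = {A, C}, not the whole set, so A -> C violates BCNF; decompose into {A, C} and {A, B, D, E, F, G}.
{A, C}: every determinant is a superkey — BCNF.
Within {A, B, D, E, F, G}: {E}⁺ ∩ {A, B, D, E, F, G} = {A, E}, not the whole set, so E -> A violates BCNF; decompose into {A, E} and {B, D, E, F, G}.
{A, E}: every determinant is a superkey — BCNF.
{B, D, E, F, G}: every determinant is a superkey — BCNF.

{A, C}; {A, E}; {B, D, E, F, G}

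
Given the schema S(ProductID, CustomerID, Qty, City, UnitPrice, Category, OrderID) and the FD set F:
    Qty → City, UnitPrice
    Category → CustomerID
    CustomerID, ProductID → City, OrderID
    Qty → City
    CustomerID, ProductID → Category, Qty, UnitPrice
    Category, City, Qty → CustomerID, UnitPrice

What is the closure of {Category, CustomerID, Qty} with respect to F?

{Category, City, CustomerID, Qty, UnitPrice}

Start with {Category, CustomerID, Qty}.
Qty → City, UnitPrice applies; add {City, UnitPrice} → now {Category, City, CustomerID, Qty, UnitPrice}.
No further FD applies.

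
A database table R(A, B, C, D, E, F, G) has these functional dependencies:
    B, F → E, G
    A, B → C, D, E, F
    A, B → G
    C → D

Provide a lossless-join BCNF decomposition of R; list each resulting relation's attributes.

{A, B, C, F}; {B, E, F, G}; {C, D}

Candidate key of the original relation: {A, B}.
In {A, B, C, D, E, F, G}, {B, F} is not a superkey ({B, F}⁺ restricted to this set is {B, E, F, G}), so split on B, F → E, G into {B, E, F, G} and {A, B, C, D, F}.
{B, E, F, G}: every determinant is a superkey — BCNF.
In {A, B, C, D, F}, {C} is not a superkey ({C}⁺ restricted to this set is {C, D}), so split on C → D into {C, D} and {A, B, C, F}.
{C, D}: every determinant is a superkey — BCNF.
{A, B, C, F}: every determinant is a superkey — BCNF.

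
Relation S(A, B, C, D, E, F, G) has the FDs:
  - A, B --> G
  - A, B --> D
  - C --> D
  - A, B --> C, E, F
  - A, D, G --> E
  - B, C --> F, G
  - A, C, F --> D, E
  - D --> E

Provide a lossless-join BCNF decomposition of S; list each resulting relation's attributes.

{A, B, C}; {B, C, F, G}; {C, D}; {D, E}

Candidate key of the original relation: {A, B}.
{A, B, C, D, E, F, G}: {C} determines {C, D, E} here but is not a superkey — split on C --> D, E, giving {C, D, E} and {A, B, C, F, G}.
{C, D, E}: {D} determines {D, E} here but is not a superkey — split on D --> E, giving {D, E} and {C, D}.
{D, E} has no BCNF violation.
{C, D} has no BCNF violation.
{A, B, C, F, G}: {B, C} determines {B, C, F, G} here but is not a superkey — split on B, C --> F, G, giving {B, C, F, G} and {A, B, C}.
{B, C, F, G} has no BCNF violation.
{A, B, C} has no BCNF violation.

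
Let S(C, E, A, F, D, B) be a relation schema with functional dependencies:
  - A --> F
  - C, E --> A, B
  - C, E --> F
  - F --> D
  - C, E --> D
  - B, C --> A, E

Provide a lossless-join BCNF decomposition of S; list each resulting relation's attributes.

Candidate keys of the original relation: {B, C}, {C, E}.
{A, B, C, D, E, F}: {A} determines {A, D, F} here but is not a superkey — split on A --> D, F, giving {A, D, F} and {A, B, C, E}.
{A, D, F}: {F} determines {D, F} here but is not a superkey — split on F --> D, giving {D, F} and {A, F}.
{D, F}: every determinant is a superkey — BCNF.
{A, F}: every determinant is a superkey — BCNF.
{A, B, C, E}: every determinant is a superkey — BCNF.

{A, B, C, E}; {A, F}; {D, F}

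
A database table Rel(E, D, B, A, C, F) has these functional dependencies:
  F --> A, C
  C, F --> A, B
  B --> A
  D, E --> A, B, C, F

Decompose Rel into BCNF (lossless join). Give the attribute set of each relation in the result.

Candidate key of the original relation: {D, E}.
In {A, B, C, D, E, F}, {F} is not a superkey ({F}⁺ restricted to this set is {A, B, C, F}), so split on F --> A, B, C into {A, B, C, F} and {D, E, F}.
In {A, B, C, F}, {B} is not a superkey ({B}⁺ restricted to this set is {A, B}), so split on B --> A into {A, B} and {B, C, F}.
{A, B} has no BCNF violation.
{B, C, F} has no BCNF violation.
{D, E, F} has no BCNF violation.

{A, B}; {B, C, F}; {D, E, F}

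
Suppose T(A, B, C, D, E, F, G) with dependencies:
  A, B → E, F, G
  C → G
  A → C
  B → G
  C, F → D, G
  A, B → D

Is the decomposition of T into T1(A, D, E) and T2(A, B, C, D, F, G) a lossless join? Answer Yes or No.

No

T1 ∩ T2 = {A, D}; its closure under F is {A, C, D, G}.
T1 ⊄ {A, C, D, G} and T2 ⊄ {A, C, D, G}, so the split is lossy.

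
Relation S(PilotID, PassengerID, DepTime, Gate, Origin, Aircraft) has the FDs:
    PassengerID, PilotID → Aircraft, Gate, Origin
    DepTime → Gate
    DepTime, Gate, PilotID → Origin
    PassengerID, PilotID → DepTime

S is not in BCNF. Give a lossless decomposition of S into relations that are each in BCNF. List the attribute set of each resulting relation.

Candidate key of the original relation: {PassengerID, PilotID}.
In {Aircraft, DepTime, Gate, Origin, PassengerID, PilotID}, {DepTime} is not a superkey ({DepTime}⁺ restricted to this set is {DepTime, Gate}), so split on DepTime → Gate into {DepTime, Gate} and {Aircraft, DepTime, Origin, PassengerID, PilotID}.
{DepTime, Gate} has no BCNF violation.
In {Aircraft, DepTime, Origin, PassengerID, PilotID}, {DepTime, PilotID} is not a superkey ({DepTime, PilotID}⁺ restricted to this set is {DepTime, Origin, PilotID}), so split on DepTime, PilotID → Origin into {DepTime, Origin, PilotID} and {Aircraft, DepTime, PassengerID, PilotID}.
{DepTime, Origin, PilotID} has no BCNF violation.
{Aircraft, DepTime, PassengerID, PilotID} has no BCNF violation.

{Aircraft, DepTime, PassengerID, PilotID}; {DepTime, Gate}; {DepTime, Origin, PilotID}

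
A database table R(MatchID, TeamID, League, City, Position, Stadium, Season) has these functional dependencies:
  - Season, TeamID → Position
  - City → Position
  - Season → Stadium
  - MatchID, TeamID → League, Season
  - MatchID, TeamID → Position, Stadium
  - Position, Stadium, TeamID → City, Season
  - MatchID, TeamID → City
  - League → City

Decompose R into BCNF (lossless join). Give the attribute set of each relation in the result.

{City, Position}; {City, Season, TeamID}; {League, MatchID, Season, TeamID}; {Season, Stadium}

Candidate key of the original relation: {MatchID, TeamID}.
Within {City, League, MatchID, Position, Season, Stadium, TeamID}: {Season, TeamID}⁺ ∩ {City, League, MatchID, Position, Season, Stadium, TeamID} = {City, Position, Season, Stadium, TeamID}, not the whole set, so Season, TeamID → City, Position, Stadium violates BCNF; decompose into {City, Position, Season, Stadium, TeamID} and {League, MatchID, Season, TeamID}.
Within {City, Position, Season, Stadium, TeamID}: {City}⁺ ∩ {City, Position, Season, Stadium, TeamID} = {City, Position}, not the whole set, so City → Position violates BCNF; decompose into {City, Position} and {City, Season, Stadium, TeamID}.
{City, Position} is in BCNF.
Within {City, Season, Stadium, TeamID}: {Season}⁺ ∩ {City, Season, Stadium, TeamID} = {Season, Stadium}, not the whole set, so Season → Stadium violates BCNF; decompose into {Season, Stadium} and {City, Season, TeamID}.
{Season, Stadium} is in BCNF.
{City, Season, TeamID} is in BCNF.
{League, MatchID, Season, TeamID} is in BCNF.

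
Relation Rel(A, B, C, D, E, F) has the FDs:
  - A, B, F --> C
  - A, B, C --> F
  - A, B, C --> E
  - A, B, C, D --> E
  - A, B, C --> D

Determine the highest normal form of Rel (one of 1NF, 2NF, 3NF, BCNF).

BCNF

Candidate keys: {A, B, C}, {A, B, F}. Prime attributes: {A, B, C, F}.
Every FD has a superkey on the left, so the relation is in BCNF.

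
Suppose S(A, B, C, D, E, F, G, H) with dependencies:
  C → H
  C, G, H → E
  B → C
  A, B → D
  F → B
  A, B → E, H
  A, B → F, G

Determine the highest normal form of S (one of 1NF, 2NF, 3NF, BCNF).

Candidate keys: {A, B}, {A, F}. Prime attributes: {A, B, F}.
C → H: {C}⁺ = {C, H}, which is not all of the attributes, so the left side is not a superkey — BCNF is violated.
Because {H} is non-prime and the left side of C → H is not a superkey, the relation is not in 3NF.
Since {B} ⊂ {A, B} and {B}⁺ ⊇ {C, H} with {C, H} non-prime, there is a partial dependency; 2NF fails.

1NF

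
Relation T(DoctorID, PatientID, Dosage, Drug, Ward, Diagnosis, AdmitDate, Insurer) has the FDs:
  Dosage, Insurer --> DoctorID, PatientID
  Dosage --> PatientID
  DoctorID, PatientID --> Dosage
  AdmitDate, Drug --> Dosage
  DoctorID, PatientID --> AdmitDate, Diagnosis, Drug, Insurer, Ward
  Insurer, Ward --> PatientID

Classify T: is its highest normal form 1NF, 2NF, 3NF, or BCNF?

Candidate keys: {AdmitDate, DoctorID, Drug}, {AdmitDate, Drug, Insurer}, {DoctorID, Dosage}, {DoctorID, Insurer, Ward}, {DoctorID, PatientID}, {Dosage, Insurer}. Prime attributes: {AdmitDate, DoctorID, Dosage, Drug, Insurer, PatientID, Ward}.
Dosage --> PatientID breaks BCNF: {Dosage}⁺ = {Dosage, PatientID}, so {Dosage} is not a superkey.
Since {PatientID} ⊆ prime attributes and every other non-superkey FD also has a prime right side, the schema is in 3NF.

3NF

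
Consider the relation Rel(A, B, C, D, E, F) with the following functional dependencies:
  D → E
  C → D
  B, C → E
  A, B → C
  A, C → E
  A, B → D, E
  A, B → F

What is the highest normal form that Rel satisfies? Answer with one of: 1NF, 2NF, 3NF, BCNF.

Candidate key: {A, B}. Prime attributes: {A, B}.
D → E: {D}⁺ = {D, E}, which is not all of the attributes, so the left side is not a superkey — BCNF is violated.
D → E has non-prime {E} on the right and a non-superkey on the left, so 3NF fails.
No non-prime attribute depends on a proper subset of any candidate key, so 2NF holds.

2NF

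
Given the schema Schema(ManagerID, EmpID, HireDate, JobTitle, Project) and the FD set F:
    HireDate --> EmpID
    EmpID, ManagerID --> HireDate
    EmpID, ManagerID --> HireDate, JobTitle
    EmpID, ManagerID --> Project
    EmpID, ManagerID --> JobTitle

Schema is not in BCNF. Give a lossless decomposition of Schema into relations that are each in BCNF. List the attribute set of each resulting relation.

Candidate keys of the original relation: {EmpID, ManagerID}, {HireDate, ManagerID}.
{EmpID, HireDate, JobTitle, ManagerID, Project}: {HireDate} determines {EmpID, HireDate} here but is not a superkey — split on HireDate --> EmpID, giving {EmpID, HireDate} and {HireDate, JobTitle, ManagerID, Project}.
{EmpID, HireDate} is in BCNF.
{HireDate, JobTitle, ManagerID, Project} is in BCNF.

{EmpID, HireDate}; {HireDate, JobTitle, ManagerID, Project}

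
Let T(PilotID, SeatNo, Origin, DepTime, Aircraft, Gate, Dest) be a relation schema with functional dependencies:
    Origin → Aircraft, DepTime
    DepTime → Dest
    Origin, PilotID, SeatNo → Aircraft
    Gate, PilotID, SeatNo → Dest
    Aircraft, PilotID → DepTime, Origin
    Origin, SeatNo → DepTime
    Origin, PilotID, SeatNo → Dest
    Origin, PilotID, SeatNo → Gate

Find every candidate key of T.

Attributes never on any right-hand side: {PilotID, SeatNo} — every candidate key must contain all of them.
Closure of {Aircraft, PilotID, SeatNo} is {Aircraft, DepTime, Dest, Gate, Origin, PilotID, SeatNo}, the whole schema; {Aircraft, PilotID, SeatNo} is a candidate key.
Closure of {Origin, PilotID, SeatNo} is {Aircraft, DepTime, Dest, Gate, Origin, PilotID, SeatNo}, the whole schema; {Origin, PilotID, SeatNo} is a candidate key.
No proper subset of any of these is a key, and no other minimal superkey exists.

{Aircraft, PilotID, SeatNo}, {Origin, PilotID, SeatNo}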